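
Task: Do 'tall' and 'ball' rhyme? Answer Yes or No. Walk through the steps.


Rime (stressed vowel + following sounds) of 'tall': -all = /ɔːl/
Rime of 'ball': -all = /ɔːl/
/ɔːl/ and /ɔːl/ are the same ending sound, so the words rhyme.

Yes


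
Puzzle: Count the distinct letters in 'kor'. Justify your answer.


Unique letters in 'kor': {k, o, r} = 3 distinct letters.

3


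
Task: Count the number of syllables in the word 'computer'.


Break 'computer' into syllables: com-pu-ter -> com | pu | ter = 3 syllables

3 syllables


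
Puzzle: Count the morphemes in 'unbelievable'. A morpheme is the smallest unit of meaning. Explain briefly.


Decomposition: un- (prefix) + believe (root) + -able (suffix) = 3 morpheme(s)

3 morphemes


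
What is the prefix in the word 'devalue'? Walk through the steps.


The word 'devalue' = 'de' (prefix) + 'value' (root). The prefix is 'de'.

de


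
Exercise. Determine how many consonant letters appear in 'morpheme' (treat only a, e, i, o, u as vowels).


Consonants in 'morpheme': m, r, p, h, m = 5 consonants.

5


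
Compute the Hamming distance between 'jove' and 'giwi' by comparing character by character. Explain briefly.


Alignment:
Position 1: 'j' vs 'g' = DIFFER
Position 2: 'o' vs 'i' = DIFFER
Position 3: 'v' vs 'w' = DIFFER
Position 4: 'e' vs 'i' = DIFFER
Total differences: 4

4


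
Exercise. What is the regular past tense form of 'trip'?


Apply rule: Double final consonant and add -ed. 'trip' becomes 'tripped'.

tripped


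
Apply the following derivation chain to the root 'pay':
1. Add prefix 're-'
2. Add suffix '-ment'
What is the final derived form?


Step 1: Add prefix 're-' to 'pay' = 'repay'
Step 2: Add suffix '-ment' to 'repay' = 'repayment'

repayment


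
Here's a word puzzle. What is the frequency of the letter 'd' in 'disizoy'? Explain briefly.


Letter 'd' in 'disizoy': found at position(s) 1 = 1 occurrence(s).

1


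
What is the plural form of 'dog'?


Apply rule: Add -s. 'dog' becomes 'dogs'.

dogs


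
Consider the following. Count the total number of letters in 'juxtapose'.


Spell out 'juxtapose' and number each letter: j(1), u(2), x(3), t(4), a(5), p(6), o(7), s(8), e(9). Total: 9 letters.

9


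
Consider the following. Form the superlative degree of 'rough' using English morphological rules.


Apply superlative formation (add -est): 'rough' -> 'roughest'.

roughest


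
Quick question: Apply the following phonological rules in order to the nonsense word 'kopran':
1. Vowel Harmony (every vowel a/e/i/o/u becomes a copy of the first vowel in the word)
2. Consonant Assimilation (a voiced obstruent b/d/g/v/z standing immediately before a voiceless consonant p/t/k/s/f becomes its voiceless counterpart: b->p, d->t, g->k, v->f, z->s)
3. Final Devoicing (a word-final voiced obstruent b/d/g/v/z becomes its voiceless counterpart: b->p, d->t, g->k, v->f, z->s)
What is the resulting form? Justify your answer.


Starting form: 'kopran'
Rule 1: Vowel Harmony: all vowels become 'o' (matching first vowel). 'kopran' -> 'kopron'
Rule 2: Consonant Assimilation: no voiced obstruent (b/d/g/v/z) stands immediately before a voiceless consonant (p/t/k/s/f). No change.
Rule 3: Final Devoicing: final consonant 'n' is not one of the voiced obstruents b/d/g/v/z. No change.
Final form: 'kopron'

kopron


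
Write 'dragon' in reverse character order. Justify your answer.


Reverse 'dragon' character by character: 'nogard'.

nogard


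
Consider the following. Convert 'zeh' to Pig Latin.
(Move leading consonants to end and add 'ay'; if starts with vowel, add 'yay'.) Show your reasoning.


'zeh': move consonant cluster 'z' to end and add 'ay': 'ehzay'.

ehzay


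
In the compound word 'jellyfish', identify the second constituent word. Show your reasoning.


Split 'jellyfish' into 'jelly' + 'fish'. The second part is 'fish'.

fish


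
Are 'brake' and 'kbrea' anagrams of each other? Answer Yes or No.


Sorted letters of 'brake': 'abekr'
Sorted letters of 'kbrea': 'abekr'
They match.

Yes


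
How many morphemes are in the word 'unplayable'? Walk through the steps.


Decomposition: un- (prefix) + play (root) + -able (suffix) = 3 morpheme(s)

3 morphemes


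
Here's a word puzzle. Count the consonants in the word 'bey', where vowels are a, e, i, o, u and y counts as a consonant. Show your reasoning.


Consonants in 'bey': b, y = 2 consonants.

2


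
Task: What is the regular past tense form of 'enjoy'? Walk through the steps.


Apply rule: Add -ed. 'enjoy' becomes 'enjoyed'.

enjoyed


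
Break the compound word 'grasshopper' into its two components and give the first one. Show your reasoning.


Split 'grasshopper' into 'grass' + 'hopper'. The first part is 'grass'.

grass


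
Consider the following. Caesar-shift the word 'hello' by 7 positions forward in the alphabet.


Shift each letter by 7: h -> o, e -> l, l -> s, l -> s, o -> v. Result: 'olssv'.

olssv


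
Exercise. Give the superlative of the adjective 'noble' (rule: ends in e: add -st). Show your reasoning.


Apply superlative formation (ends in e: add -st): 'noble' -> 'noblest'.

noblest


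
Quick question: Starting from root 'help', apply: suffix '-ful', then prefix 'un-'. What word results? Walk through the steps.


Step 1: Add suffix '-ful' to 'help' = 'helpful'
Step 2: Add prefix 'un-' to 'helpful' = 'unhelpful'

unhelpful


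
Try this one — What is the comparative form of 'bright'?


Apply comparative formation (add -er): 'bright' -> 'brighter'.

brighter


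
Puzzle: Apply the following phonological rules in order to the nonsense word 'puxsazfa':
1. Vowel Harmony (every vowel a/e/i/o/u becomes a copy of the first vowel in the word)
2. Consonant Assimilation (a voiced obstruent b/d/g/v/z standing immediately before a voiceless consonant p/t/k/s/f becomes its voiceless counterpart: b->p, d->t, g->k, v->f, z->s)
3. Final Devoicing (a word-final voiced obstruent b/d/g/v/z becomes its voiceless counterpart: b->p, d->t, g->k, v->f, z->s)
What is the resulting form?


Starting form: 'puxsazfa'
Rule 1: Vowel Harmony: all vowels become 'u' (matching first vowel). 'puxsazfa' -> 'puxsuzfu'
Rule 2: Consonant Assimilation: voiced obstruent before voiceless consonant becomes voiceless ('zf' -> 'sf'). 'puxsuzfu' -> 'puxsusfu'
Rule 3: Final Devoicing: the word ends in the vowel 'u', not a consonant. No change.
Final form: 'puxsusfu'

puxsusfu


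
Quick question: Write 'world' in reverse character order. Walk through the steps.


Reverse 'world' character by character: 'dlrow'.

dlrow


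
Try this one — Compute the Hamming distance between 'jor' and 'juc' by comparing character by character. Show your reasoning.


Alignment:
Position 1: 'j' vs 'j' = match
Position 2: 'o' vs 'u' = DIFFER
Position 3: 'r' vs 'c' = DIFFER
Total differences: 2

2


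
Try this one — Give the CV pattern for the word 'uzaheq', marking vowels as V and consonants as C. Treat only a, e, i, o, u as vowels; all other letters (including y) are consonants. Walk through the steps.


Letter mapping: u = V, z = C, a = V, h = C, e = V, q = C.

VCVCVC


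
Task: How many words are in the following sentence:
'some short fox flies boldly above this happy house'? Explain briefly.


Split into words: some | short | fox | flies | boldly | above | this | happy | house = 9 words.

9


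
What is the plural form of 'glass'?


Apply rule: Add -es (sibilant/fricative ending). 'glass' becomes 'glasses'.

glasses


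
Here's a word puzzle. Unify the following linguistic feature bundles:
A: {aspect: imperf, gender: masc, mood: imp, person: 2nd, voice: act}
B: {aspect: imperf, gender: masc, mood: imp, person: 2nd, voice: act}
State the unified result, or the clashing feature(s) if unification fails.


Compare features:
aspect: A=imperf vs B=imperf -> unified: imperf
gender: A=masc vs B=masc -> unified: masc
mood: A=imp vs B=imp -> unified: imp
person: A=2nd vs B=2nd -> unified: 2nd
voice: A=act vs B=act -> unified: act
No clashes found.

Unified: {aspect: imperf, gender: masc, mood: imp, person: 2nd, voice: act}


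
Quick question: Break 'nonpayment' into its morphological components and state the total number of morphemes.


Step 1: Identify prefix: 'non' (meaning: not)
Step 2: Identify root: 'pay'
Step 3: Identify suffix(es): 'ment'
Decomposition: non- (prefix: not) + pay (root) + -ment (suffix: action/result)
Total morphemes: 3

3 morphemes (non- (prefix: not) + pay (root) + -ment (suffix: action/result))


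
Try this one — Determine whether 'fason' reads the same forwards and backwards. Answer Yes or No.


Forward: 'fason'
Reversed: 'nosaf'
They differ.

No


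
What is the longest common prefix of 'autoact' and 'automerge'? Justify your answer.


Compare from the start: 4 characters match: 'auto'. Mismatch at position 5: 'a' vs 'm'.

auto


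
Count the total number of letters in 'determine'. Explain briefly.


Spell out 'determine' and number each letter: d(1), e(2), t(3), e(4), r(5), m(6), i(7), n(8), e(9). Total: 9 letters.

9


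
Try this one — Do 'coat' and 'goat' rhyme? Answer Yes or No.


Rime (stressed vowel + following sounds) of 'coat': -oat = /oʊt/
Rime of 'goat': -oat = /oʊt/
/oʊt/ and /oʊt/ are the same ending sound, so the words rhyme.

Yes


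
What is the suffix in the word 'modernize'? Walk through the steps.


The word 'modernize' = 'modern' (root) + '-ize' (suffix). The suffix is '-ize'.

ize


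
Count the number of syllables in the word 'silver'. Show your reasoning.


Break 'silver' into syllables: sil-ver -> sil | ver = 2 syllables

2 syllables


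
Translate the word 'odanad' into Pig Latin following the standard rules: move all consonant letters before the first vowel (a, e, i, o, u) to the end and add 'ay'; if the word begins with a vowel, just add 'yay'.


'odanad' starts with a vowel, so add 'yay': 'odanadyay'.

odanadyay


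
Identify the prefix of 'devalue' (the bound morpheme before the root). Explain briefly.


The word 'devalue' = 'de' (prefix) + 'value' (root). The prefix is 'de'.

de


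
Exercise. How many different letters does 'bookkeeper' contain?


Unique letters in 'bookkeeper': {b, e, k, o, p, r} = 6 distinct letters.

6


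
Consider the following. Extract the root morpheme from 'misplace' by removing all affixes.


Remove prefix 'mis' from 'misplace' to get root 'place'.

place


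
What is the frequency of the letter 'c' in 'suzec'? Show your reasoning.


Letter 'c' in 'suzec': found at position(s) 5 = 1 occurrence(s).

1


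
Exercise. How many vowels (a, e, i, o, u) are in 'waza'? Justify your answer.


Vowels in 'waza': a, a = 2 vowels.

2


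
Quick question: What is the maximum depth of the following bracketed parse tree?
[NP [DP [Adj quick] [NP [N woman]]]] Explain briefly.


Count bracket nesting levels:
'[' at pos 0: depth = 1
'[' at pos 4: depth = 2
'[' at pos 8: depth = 3
'[' at pos 20: depth = 3
'[' at pos 24: depth = 4
Maximum depth reached: 4

4


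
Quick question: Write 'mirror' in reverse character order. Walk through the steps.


Reverse 'mirror' character by character: 'rorrim'.

rorrim


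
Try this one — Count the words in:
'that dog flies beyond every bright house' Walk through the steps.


Split into words: that | dog | flies | beyond | every | bright | house = 7 words.

7


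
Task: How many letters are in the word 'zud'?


Spell out 'zud' and number each letter: z(1), u(2), d(3). Total: 3 letters.

3


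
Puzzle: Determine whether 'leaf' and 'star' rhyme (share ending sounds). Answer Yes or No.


Rime (stressed vowel + following sounds) of 'leaf': -eaf = /iːf/
Rime of 'star': -ar = /ɑːr/
/iːf/ and /ɑːr/ are different ending sounds, so the words do not rhyme.

No


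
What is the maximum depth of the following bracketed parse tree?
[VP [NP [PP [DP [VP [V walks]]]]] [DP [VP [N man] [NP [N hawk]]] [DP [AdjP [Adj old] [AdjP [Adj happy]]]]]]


Count bracket nesting levels:
'[' at pos 0: depth = 1
'[' at pos 4: depth = 2
'[' at pos 8: depth = 3
'[' at pos 12: depth = 4
'[' at pos 16: depth = 5
'[' at pos 20: depth = 6
'[' at pos 34: depth = 2
'[' at pos 38: depth = 3
'[' at pos 42: depth = 4
'[' at pos 50: depth = 4
'[' at pos 54: depth = 5
'[' at pos 65: depth = 3
'[' at pos 69: depth = 4
'[' at pos 75: depth = 5
'[' at pos 85: depth = 5
'[' at pos 91: depth = 6
Maximum depth reached: 6

6


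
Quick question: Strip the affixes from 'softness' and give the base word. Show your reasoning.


Remove suffix '-ness' from 'softness' to get root 'soft'.

soft


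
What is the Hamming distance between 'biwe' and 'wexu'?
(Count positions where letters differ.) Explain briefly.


Alignment:
Position 1: 'b' vs 'w' = DIFFER
Position 2: 'i' vs 'e' = DIFFER
Position 3: 'w' vs 'x' = DIFFER
Position 4: 'e' vs 'u' = DIFFER
Total differences: 4

4


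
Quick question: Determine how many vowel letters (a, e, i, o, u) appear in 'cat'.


Vowels in 'cat': a = 1 vowels.

1


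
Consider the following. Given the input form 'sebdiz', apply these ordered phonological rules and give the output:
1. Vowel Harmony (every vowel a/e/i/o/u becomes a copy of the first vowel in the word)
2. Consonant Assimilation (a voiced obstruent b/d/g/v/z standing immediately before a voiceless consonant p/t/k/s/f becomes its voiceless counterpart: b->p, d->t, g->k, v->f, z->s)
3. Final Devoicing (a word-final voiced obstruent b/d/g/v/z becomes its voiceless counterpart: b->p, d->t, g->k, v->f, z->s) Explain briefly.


Starting form: 'sebdiz'
Rule 1: Vowel Harmony: all vowels become 'e' (matching first vowel). 'sebdiz' -> 'sebdez'
Rule 2: Consonant Assimilation: no voiced obstruent (b/d/g/v/z) stands immediately before a voiceless consonant (p/t/k/s/f). No change.
Rule 3: Final Devoicing: word-final voiced obstruent 'z' becomes voiceless 's'. 'sebdez' -> 'sebdes'
Final form: 'sebdes'

sebdes


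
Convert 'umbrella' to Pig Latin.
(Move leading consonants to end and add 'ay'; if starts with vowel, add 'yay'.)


'umbrella' starts with a vowel, so add 'yay': 'umbrellayay'.

umbrellayay


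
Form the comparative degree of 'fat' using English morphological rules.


Apply comparative formation (double final consonant, add -er): 'fat' -> 'fatter'.

fatter


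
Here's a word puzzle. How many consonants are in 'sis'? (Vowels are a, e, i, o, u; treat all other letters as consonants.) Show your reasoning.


Consonants in 'sis': s, s = 2 consonants.

2


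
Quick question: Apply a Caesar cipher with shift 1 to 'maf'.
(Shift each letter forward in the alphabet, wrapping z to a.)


Shift each letter by 1: m -> n, a -> b, f -> g. Result: 'nbg'.

nbg


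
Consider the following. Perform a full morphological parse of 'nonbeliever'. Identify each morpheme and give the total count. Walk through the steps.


Step 1: Identify prefix: 'non' (meaning: not)
Step 2: Identify root: 'believe'
Step 3: Identify suffix(es): 'er'
Decomposition: non- (prefix: not) + believe (root) + -er (suffix: one who)
Total morphemes: 3

3 morphemes (non- (prefix: not) + believe (root) + -er (suffix: one who))


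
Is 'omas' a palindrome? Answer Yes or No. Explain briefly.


Forward: 'omas'
Reversed: 'samo'
They differ.

No


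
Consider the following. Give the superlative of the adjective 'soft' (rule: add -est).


Apply superlative formation (add -est): 'soft' -> 'softest'.

softest


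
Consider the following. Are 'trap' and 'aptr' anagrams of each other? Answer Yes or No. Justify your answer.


Sorted letters of 'trap': 'aprt'
Sorted letters of 'aptr': 'aprt'
They match.

Yes


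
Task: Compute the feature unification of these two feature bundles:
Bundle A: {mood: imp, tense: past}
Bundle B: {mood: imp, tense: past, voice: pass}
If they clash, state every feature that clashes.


Compare features:
mood: A=imp vs B=imp -> unified: imp
tense: A=past vs B=past -> unified: past
voice: A=_ vs B=pass -> unified: pass
No clashes found.

Unified: {mood: imp, tense: past, voice: pass}


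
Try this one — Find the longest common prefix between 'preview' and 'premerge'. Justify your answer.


Compare from the start: 3 characters match: 'pre'. Mismatch at position 4: 'v' vs 'm'.

pre


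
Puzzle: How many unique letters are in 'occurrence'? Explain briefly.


Unique letters in 'occurrence': {c, e, n, o, r, u} = 6 distinct letters.

6


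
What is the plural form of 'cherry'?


Apply rule: Change -y to -ies (consonant + y). 'cherry' becomes 'cherries'.

cherries


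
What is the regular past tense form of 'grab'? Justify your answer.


Apply rule: Double final consonant and add -ed. 'grab' becomes 'grabbed'.

grabbed


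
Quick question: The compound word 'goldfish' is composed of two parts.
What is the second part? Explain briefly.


Split 'goldfish' into 'gold' + 'fish'. The second part is 'fish'.

fish


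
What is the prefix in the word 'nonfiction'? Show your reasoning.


The word 'nonfiction' = 'non' (prefix) + 'fiction' (root). The prefix is 'non'.

non


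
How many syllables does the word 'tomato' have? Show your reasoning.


Break 'tomato' into syllables: to-ma-to -> to | ma | to = 3 syllables

3 syllables


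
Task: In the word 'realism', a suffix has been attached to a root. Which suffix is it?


The word 'realism' = 'real' (root) + '-ism' (suffix). The suffix is '-ism'.

ism


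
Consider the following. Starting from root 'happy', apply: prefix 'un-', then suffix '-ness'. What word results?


Step 1: Add prefix 'un-' to 'happy' = 'unhappy'
Step 2: Add suffix '-ness' to 'unhappy' = 'unhappiness'

unhappiness


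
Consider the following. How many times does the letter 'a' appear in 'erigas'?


Letter 'a' in 'erigas': found at position(s) 5 = 1 occurrence(s).

1


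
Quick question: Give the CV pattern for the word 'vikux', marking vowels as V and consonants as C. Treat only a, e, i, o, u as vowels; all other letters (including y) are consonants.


Letter mapping: v = C, i = V, k = C, u = V, x = C.

CVCVC


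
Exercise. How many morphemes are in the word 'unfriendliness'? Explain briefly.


Decomposition: un- (prefix) + friend (root) + -ly (suffix) + -ness (suffix) = 4 morpheme(s)

4 morphemes


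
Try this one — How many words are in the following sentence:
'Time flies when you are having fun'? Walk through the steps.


Split into words: Time | flies | when | you | are | having | fun = 7 words.

7


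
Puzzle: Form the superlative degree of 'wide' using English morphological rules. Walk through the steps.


Apply superlative formation (ends in e: add -st): 'wide' -> 'widest'.

widest


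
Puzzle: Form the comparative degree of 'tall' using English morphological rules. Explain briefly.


Apply comparative formation (add -er): 'tall' -> 'taller'.

taller


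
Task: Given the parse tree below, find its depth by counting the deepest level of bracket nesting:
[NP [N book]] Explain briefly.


Count bracket nesting levels:
'[' at pos 0: depth = 1
'[' at pos 4: depth = 2
Maximum depth reached: 2

2


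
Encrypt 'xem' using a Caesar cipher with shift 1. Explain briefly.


Shift each letter by 1: x -> y, e -> f, m -> n. Result: 'yfn'.

yfn


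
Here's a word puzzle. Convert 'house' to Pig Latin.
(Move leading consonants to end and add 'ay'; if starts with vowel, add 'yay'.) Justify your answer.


'house': move consonant cluster 'h' to end and add 'ay': 'ousehay'.

ousehay


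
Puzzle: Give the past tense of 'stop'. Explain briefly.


Apply rule: Double final consonant and add -ed. 'stop' becomes 'stopped'.

stopped


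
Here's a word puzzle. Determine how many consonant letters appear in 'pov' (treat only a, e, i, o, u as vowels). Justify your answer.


Consonants in 'pov': p, v = 2 consonants.

2


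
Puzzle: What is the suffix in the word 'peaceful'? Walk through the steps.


The word 'peaceful' = 'peace' (root) + '-ful' (suffix). The suffix is '-ful'.

ful


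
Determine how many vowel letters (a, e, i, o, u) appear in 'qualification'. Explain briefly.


Vowels in 'qualification': u, a, i, i, a, i, o = 7 vowels.

7


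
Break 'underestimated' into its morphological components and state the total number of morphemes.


Step 1: Identify prefix: 'under' (meaning: beneath/insufficient)
Step 2: Identify root: 'estimate'
Step 3: Identify suffix(es): 'ed'
Decomposition: under- (prefix: beneath/insufficient) + estimate (root) + -ed (suffix: past)
Total morphemes: 3

3 morphemes (under- (prefix: beneath/insufficient) + estimate (root) + -ed (suffix: past))


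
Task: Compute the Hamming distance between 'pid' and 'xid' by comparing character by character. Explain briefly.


Alignment:
Position 1: 'p' vs 'x' = DIFFER
Position 2: 'i' vs 'i' = match
Position 3: 'd' vs 'd' = match
Total differences: 1

1


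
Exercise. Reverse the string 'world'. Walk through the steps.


Reverse 'world' character by character: 'dlrow'.

dlrow


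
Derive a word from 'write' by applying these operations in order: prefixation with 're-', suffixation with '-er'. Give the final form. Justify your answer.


Step 1: Add prefix 're-' to 'write' = 'rewrite'
Step 2: Add suffix '-er' to 'rewrite' = 'rewriter'

rewriter


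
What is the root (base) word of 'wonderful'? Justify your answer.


Remove suffix '-ful' from 'wonderful' to get root 'wonder'.

wonder


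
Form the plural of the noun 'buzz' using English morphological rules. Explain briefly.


Apply rule: Add -es (sibilant/fricative ending). 'buzz' becomes 'buzzes'.

buzzes


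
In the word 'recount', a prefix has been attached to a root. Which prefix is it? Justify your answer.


The word 'recount' = 're' (prefix) + 'count' (root). The prefix is 're'.

re


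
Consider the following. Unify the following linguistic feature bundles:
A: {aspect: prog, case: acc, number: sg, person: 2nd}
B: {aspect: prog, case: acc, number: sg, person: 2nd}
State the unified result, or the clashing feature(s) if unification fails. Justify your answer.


Compare features:
aspect: A=prog vs B=prog -> unified: prog
case: A=acc vs B=acc -> unified: acc
number: A=sg vs B=sg -> unified: sg
person: A=2nd vs B=2nd -> unified: 2nd
No clashes found.

Unified: {aspect: prog, case: acc, number: sg, person: 2nd}


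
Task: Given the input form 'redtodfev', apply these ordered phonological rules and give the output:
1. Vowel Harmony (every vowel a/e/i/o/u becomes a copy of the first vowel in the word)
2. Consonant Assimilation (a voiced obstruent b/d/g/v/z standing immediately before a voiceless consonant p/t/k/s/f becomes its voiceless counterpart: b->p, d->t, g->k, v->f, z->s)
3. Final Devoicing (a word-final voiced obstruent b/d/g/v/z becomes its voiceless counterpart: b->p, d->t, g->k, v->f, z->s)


Starting form: 'redtodfev'
Rule 1: Vowel Harmony: all vowels become 'e' (matching first vowel). 'redtodfev' -> 'redtedfev'
Rule 2: Consonant Assimilation: voiced obstruent before voiceless consonant becomes voiceless ('dt' -> 'tt', 'df' -> 'tf'). 'redtedfev' -> 'rettetfev'
Rule 3: Final Devoicing: word-final voiced obstruent 'v' becomes voiceless 'f'. 'rettetfev' -> 'rettetfef'
Final form: 'rettetfef'

rettetfef


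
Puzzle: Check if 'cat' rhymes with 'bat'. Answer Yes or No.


Rime (stressed vowel + following sounds) of 'cat': -at = /æt/
Rime of 'bat': -at = /æt/
/æt/ and /æt/ are the same ending sound, so the words rhyme.

Yes


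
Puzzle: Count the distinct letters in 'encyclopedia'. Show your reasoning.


Unique letters in 'encyclopedia': {a, c, d, e, i, l, n, o, p, y} = 10 distinct letters.

10


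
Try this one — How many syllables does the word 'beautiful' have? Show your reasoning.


Break 'beautiful' into syllables: beau-ti-ful -> beau | ti | ful = 3 syllables

3 syllables


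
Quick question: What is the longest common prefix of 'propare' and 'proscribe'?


Compare from the start: 3 characters match: 'pro'. Mismatch at position 4: 'p' vs 's'.

pro


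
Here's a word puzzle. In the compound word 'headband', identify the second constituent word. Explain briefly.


Split 'headband' into 'head' + 'band'. The second part is 'band'.

band


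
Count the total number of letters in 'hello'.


Spell out 'hello' and number each letter: h(1), e(2), l(3), l(4), o(5). Total: 5 letters.

5


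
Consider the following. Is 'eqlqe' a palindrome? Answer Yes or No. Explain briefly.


Forward: 'eqlqe'
Reversed: 'eqlqe'
They are identical.

Yes


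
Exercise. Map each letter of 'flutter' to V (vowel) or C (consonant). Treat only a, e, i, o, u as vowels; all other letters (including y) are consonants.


Letter mapping: f = C, l = C, u = V, t = C, t = C, e = V, r = C.

CCVCCVC


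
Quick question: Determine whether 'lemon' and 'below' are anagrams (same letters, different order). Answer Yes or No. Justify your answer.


Sorted letters of 'lemon': 'elmno'
Sorted letters of 'below': 'below'
They do not match.

No


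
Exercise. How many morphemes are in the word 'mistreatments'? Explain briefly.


Decomposition: mis- (prefix) + treat (root) + -ment (suffix) + -s (plural) = 4 morpheme(s)

4 morphemes


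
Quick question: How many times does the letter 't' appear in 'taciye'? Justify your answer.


Letter 't' in 'taciye': found at position(s) 1 = 1 occurrence(s).

1


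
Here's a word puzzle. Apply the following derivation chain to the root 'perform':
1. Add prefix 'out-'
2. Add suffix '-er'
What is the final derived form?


Step 1: Add prefix 'out-' to 'perform' = 'outperform'
Step 2: Add suffix '-er' to 'outperform' = 'outperformer'

outperformer


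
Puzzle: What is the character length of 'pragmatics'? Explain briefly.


Spell out 'pragmatics' and number each letter: p(1), r(2), a(3), g(4), m(5), a(6), t(7), i(8), c(9), s(10). Total: 10 letters.

10


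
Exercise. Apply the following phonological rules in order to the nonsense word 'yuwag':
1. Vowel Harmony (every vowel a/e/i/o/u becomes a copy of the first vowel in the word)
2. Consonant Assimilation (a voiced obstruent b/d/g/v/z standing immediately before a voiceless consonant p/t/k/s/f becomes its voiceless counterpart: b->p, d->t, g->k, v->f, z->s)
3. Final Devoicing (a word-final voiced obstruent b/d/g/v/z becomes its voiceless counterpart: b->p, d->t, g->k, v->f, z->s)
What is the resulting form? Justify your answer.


Starting form: 'yuwag'
Rule 1: Vowel Harmony: all vowels become 'u' (matching first vowel). 'yuwag' -> 'yuwug'
Rule 2: Consonant Assimilation: no voiced obstruent (b/d/g/v/z) stands immediately before a voiceless consonant (p/t/k/s/f). No change.
Rule 3: Final Devoicing: word-final voiced obstruent 'g' becomes voiceless 'k'. 'yuwug' -> 'yuwuk'
Final form: 'yuwuk'

yuwuk


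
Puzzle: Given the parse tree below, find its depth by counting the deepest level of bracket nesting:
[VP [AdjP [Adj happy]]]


Count bracket nesting levels:
'[' at pos 0: depth = 1
'[' at pos 4: depth = 2
'[' at pos 10: depth = 3
Maximum depth reached: 3

3


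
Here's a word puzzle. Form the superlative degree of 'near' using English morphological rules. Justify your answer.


Apply superlative formation (add -est): 'near' -> 'nearest'.

nearest


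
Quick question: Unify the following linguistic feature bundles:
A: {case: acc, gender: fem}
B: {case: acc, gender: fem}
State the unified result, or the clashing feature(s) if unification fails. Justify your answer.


Compare features:
case: A=acc vs B=acc -> unified: acc
gender: A=fem vs B=fem -> unified: fem
No clashes found.

Unified: {case: acc, gender: fem}


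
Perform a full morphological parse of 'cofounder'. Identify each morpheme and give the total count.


Step 1: Identify prefix: 'co' (meaning: together)
Step 2: Identify root: 'found'
Step 3: Identify suffix(es): 'er'
Decomposition: co- (prefix: together) + found (root) + -er (suffix: one who)
Total morphemes: 3

3 morphemes (co- (prefix: together) + found (root) + -er (suffix: one who))


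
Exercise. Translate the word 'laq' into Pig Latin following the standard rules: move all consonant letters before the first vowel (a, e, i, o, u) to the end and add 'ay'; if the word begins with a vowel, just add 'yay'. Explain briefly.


'laq': move consonant cluster 'l' to end and add 'ay': 'aqlay'.

aqlay


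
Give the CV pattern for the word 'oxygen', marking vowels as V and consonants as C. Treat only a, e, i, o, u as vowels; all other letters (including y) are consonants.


Letter mapping: o = V, x = C, y = C, g = C, e = V, n = C.

VCCCVC


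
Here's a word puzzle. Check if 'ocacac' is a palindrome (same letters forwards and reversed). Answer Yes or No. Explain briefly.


Forward: 'ocacac'
Reversed: 'cacaco'
They differ.

No


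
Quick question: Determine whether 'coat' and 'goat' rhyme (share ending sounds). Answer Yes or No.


Rime (stressed vowel + following sounds) of 'coat': -oat = /oʊt/
Rime of 'goat': -oat = /oʊt/
/oʊt/ and /oʊt/ are the same ending sound, so the words rhyme.

Yes


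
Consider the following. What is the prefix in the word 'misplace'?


The word 'misplace' = 'mis' (prefix) + 'place' (root). The prefix is 'mis'.

mis


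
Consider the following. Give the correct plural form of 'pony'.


Apply rule: Change -y to -ies (consonant + y). 'pony' becomes 'ponies'.

ponies


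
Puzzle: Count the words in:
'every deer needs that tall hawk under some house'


Split into words: every | deer | needs | that | tall | hawk | under | some | house = 9 words.

9


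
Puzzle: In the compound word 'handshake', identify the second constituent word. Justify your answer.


Split 'handshake' into 'hand' + 'shake'. The second part is 'shake'.

shake


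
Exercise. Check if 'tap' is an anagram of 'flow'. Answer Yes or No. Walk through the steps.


Sorted letters of 'tap': 'apt'
Sorted letters of 'flow': 'flow'
They do not match.

No


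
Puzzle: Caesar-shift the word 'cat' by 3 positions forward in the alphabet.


Shift each letter by 3: c -> f, a -> d, t -> w. Result: 'fdw'.

fdw


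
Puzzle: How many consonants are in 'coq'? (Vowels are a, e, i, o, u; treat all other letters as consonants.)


Consonants in 'coq': c, q = 2 consonants.

2


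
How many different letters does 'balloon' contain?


Unique letters in 'balloon': {a, b, l, n, o} = 5 distinct letters.

5


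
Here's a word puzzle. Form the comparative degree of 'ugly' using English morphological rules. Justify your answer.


Apply comparative formation (consonant + y: change y to i, add -er): 'ugly' -> 'uglier'.

uglier


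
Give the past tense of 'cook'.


Apply rule: Add -ed. 'cook' becomes 'cooked'.

cooked


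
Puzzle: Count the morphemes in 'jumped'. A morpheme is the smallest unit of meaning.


Decomposition: jump (root) + -ed (suffix) = 2 morpheme(s)

2 morphemes


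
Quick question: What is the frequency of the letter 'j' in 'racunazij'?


Letter 'j' in 'racunazij': found at position(s) 9 = 1 occurrence(s).

1


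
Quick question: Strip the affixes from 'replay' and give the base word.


Remove prefix 're' from 'replay' to get root 'play'.

play


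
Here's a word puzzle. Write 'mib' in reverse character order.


Reverse 'mib' character by character: 'bim'.

bim


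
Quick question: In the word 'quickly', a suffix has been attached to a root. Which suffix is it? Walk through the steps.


The word 'quickly' = 'quick' (root) + '-ly' (suffix). The suffix is '-ly'.

ly


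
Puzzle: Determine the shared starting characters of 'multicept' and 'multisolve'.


Compare from the start: 5 characters match: 'multi'. Mismatch at position 6: 'c' vs 's'.

multi


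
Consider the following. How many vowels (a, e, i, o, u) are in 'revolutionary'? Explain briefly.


Vowels in 'revolutionary': e, o, u, i, o, a = 6 vowels.

6


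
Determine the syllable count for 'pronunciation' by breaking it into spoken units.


Break 'pronunciation' into syllables: pro-nun-ci-a-tion -> pro | nun | ci | a | tion = 5 syllables

5 syllables


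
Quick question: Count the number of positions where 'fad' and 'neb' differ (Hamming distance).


Alignment:
Position 1: 'f' vs 'n' = DIFFER
Position 2: 'a' vs 'e' = DIFFER
Position 3: 'd' vs 'b' = DIFFER
Total differences: 3

3


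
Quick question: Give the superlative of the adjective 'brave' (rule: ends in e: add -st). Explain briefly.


Apply superlative formation (ends in e: add -st): 'brave' -> 'bravest'.

bravest


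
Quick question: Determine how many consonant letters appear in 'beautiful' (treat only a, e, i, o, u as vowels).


Consonants in 'beautiful': b, t, f, l = 4 consonants.

4


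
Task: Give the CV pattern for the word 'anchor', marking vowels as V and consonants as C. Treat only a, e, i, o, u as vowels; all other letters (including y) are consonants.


Letter mapping: a = V, n = C, c = C, h = C, o = V, r = C.

VCCCVC


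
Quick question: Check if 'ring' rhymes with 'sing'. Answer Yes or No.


Rime (stressed vowel + following sounds) of 'ring': -ing = /ɪŋ/
Rime of 'sing': -ing = /ɪŋ/
/ɪŋ/ and /ɪŋ/ are the same ending sound, so the words rhyme.

Yes


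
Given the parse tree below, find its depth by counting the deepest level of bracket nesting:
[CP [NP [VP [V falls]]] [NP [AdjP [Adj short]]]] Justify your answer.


Count bracket nesting levels:
'[' at pos 0: depth = 1
'[' at pos 4: depth = 2
'[' at pos 8: depth = 3
'[' at pos 12: depth = 4
'[' at pos 24: depth = 2
'[' at pos 28: depth = 3
'[' at pos 34: depth = 4
Maximum depth reached: 4

4


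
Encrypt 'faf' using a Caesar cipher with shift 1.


Shift each letter by 1: f -> g, a -> b, f -> g. Result: 'gbg'.

gbg


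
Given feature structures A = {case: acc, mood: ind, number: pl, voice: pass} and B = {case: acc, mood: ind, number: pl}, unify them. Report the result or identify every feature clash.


Compare features:
case: A=acc vs B=acc -> unified: acc
mood: A=ind vs B=ind -> unified: ind
number: A=pl vs B=pl -> unified: pl
voice: A=pass vs B=_ -> unified: pass
No clashes found.

Unified: {case: acc, mood: ind, number: pl, voice: pass}


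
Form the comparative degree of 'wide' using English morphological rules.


Apply comparative formation (ends in e: add -r): 'wide' -> 'wider'.

wider


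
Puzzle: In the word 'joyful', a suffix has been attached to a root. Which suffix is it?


The word 'joyful' = 'joy' (root) + '-ful' (suffix). The suffix is '-ful'.

ful


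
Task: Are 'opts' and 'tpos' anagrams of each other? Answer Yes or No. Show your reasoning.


Sorted letters of 'opts': 'opst'
Sorted letters of 'tpos': 'opst'
They match.

Yes


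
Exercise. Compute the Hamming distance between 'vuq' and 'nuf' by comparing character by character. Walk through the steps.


Alignment:
Position 1: 'v' vs 'n' = DIFFER
Position 2: 'u' vs 'u' = match
Position 3: 'q' vs 'f' = DIFFER
Total differences: 2

2


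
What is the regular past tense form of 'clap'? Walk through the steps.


Apply rule: Double final consonant and add -ed. 'clap' becomes 'clapped'.

clapped


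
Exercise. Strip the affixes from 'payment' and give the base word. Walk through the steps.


Remove suffix '-ment' from 'payment' to get root 'pay'.

pay


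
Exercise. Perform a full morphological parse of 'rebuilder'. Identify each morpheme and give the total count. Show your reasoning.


Step 1: Identify prefix: 're' (meaning: again)
Step 2: Identify root: 'build'
Step 3: Identify suffix(es): 'er'
Decomposition: re- (prefix: again) + build (root) + -er (suffix: one who)
Total morphemes: 3

3 morphemes (re- (prefix: again) + build (root) + -er (suffix: one who))


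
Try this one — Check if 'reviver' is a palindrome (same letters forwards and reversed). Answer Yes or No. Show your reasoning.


Forward: 'reviver'
Reversed: 'reviver'
They are identical.

Yes


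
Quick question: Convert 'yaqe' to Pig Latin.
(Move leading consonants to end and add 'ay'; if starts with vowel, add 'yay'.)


'yaqe': move consonant cluster 'y' to end and add 'ay': 'aqeyay'.

aqeyay


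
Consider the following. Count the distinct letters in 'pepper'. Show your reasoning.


Unique letters in 'pepper': {e, p, r} = 3 distinct letters.

3


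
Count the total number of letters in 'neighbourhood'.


Spell out 'neighbourhood' and number each letter: n(1), e(2), i(3), g(4), h(5), b(6), o(7), u(8), r(9), h(10), o(11), o(12), d(13). Total: 13 letters.

13


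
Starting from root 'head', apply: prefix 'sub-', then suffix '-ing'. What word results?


Step 1: Add prefix 'sub-' to 'head' = 'subhead'
Step 2: Add suffix '-ing' to 'subhead' = 'subheading'

subheading


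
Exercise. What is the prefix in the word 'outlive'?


The word 'outlive' = 'out' (prefix) + 'live' (root). The prefix is 'out'.

out


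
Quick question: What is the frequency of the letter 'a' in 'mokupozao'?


Letter 'a' in 'mokupozao': found at position(s) 8 = 1 occurrence(s).

1


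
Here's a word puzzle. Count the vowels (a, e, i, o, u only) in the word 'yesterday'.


Vowels in 'yesterday': e, e, a = 3 vowels.

3


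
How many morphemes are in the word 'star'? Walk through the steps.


Decomposition: star (free morpheme) = 1 morpheme(s)

1 morphemes


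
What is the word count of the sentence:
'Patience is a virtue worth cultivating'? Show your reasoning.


Split into words: Patience | is | a | virtue | worth | cultivating = 6 words.

6


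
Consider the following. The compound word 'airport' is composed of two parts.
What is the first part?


Split 'airport' into 'air' + 'port'. The first part is 'air'.

air


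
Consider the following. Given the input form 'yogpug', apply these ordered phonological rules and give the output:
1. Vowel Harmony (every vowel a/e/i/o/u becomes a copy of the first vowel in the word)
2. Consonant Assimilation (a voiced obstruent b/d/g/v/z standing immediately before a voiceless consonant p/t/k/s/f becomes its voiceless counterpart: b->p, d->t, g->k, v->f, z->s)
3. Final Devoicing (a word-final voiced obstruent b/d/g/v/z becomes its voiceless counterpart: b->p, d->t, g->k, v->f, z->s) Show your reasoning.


Starting form: 'yogpug'
Rule 1: Vowel Harmony: all vowels become 'o' (matching first vowel). 'yogpug' -> 'yogpog'
Rule 2: Consonant Assimilation: voiced obstruent before voiceless consonant becomes voiceless ('gp' -> 'kp'). 'yogpog' -> 'yokpog'
Rule 3: Final Devoicing: word-final voiced obstruent 'g' becomes voiceless 'k'. 'yokpog' -> 'yokpok'
Final form: 'yokpok'

yokpok


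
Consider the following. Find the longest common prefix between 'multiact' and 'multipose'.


Compare from the start: 5 characters match: 'multi'. Mismatch at position 6: 'a' vs 'p'.

multi


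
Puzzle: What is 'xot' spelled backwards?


Reverse 'xot' character by character: 'tox'.

tox


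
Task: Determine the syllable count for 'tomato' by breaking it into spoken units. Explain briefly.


Break 'tomato' into syllables: to-ma-to -> to | ma | to = 3 syllables

3 syllables


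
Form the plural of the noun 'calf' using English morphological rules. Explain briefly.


Apply rule: Change -f to -ves. 'calf' becomes 'calves'.

calves


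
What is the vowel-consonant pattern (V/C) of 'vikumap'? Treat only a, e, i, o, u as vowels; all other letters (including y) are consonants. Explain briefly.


Letter mapping: v = C, i = V, k = C, u = V, m = C, a = V, p = C.

CVCVCVC
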